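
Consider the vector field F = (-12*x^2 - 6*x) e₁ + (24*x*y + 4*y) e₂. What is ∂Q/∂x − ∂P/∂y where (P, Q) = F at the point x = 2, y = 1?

∂F₂/∂x = 24*y
∂F₁/∂y = 0
Scalar curl = 24*y
At (2, 1): 24.

24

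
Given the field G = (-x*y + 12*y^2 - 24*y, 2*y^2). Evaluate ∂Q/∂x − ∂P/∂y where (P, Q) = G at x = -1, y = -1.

47

∂G₂/∂x = 0
∂G₁/∂y = -x + 24*y - 24
Scalar curl = x - 24*y + 24
At (-1, -1): 47.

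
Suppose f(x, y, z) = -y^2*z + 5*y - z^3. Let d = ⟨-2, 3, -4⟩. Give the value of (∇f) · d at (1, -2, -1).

∂f/∂x = 0
∂f/∂y = -2*y*z + 5
∂f/∂z = -y^2 - 3*z^2
∇f at (1, -2, -1) = (0, 1, -7)
∇f · d = (0)(-2) + (1)(3) + (-7)(-4) = 31

31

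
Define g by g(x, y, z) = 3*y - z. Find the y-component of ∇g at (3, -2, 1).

(∇g)_2 = ∂g/∂y = 3
At (3, -2, 1): 3.

3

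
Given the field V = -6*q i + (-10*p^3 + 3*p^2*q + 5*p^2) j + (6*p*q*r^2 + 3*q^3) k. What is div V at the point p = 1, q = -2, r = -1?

27

∂V₁/∂p = 0
∂V₂/∂q = 3*p^2
∂V₃/∂r = 12*p*q*r
∇·V = 3*p^2 + 12*p*q*r
At (1, -2, -1): 27.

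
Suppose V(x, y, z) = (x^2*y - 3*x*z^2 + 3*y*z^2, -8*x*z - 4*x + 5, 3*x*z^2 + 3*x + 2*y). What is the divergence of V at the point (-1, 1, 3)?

∂V₁/∂x = 2*x*y - 3*z^2
∂V₂/∂y = 0
∂V₃/∂z = 6*x*z
∇·V = 2*x*y + 6*x*z - 3*z^2
At (-1, 1, 3): -47.

-47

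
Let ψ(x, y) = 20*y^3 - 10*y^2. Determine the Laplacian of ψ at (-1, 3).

340

∂²ψ/∂x² = 0
∂²ψ/∂y² = 20*(6*y - 1)
∇²ψ = 120*y - 20
At (-1, 3): 340.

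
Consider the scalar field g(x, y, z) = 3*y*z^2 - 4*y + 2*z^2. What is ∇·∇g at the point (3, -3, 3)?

∂²g/∂x² = 0
∂²g/∂y² = 0
∂²g/∂z² = 2*(3*y + 2)
∇²g = 6*y + 4
At (3, -3, 3): -14.

-14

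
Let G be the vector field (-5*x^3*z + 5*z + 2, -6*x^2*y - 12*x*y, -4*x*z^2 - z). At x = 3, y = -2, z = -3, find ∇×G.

(∇×G)₁ = ∂G₃/∂y − ∂G₂/∂z = 0
(∇×G)₂ = ∂G₁/∂z − ∂G₃/∂x = -5*x^3 + 4*z^2 + 5
(∇×G)₃ = ∂G₂/∂x − ∂G₁/∂y = -12*x*y - 12*y
∇×G = (0, -5*x^3 + 4*z^2 + 5, -12*x*y - 12*y)
At (3, -2, -3): (0, -94, 96).

(0, -94, 96)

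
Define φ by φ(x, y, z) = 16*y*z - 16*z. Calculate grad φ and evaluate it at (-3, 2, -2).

(0, -32, 16)

∂φ/∂x = 0
∂φ/∂y = 16*z
∂φ/∂z = 16*y - 16
∇φ = (0, 16*z, 16*y - 16)
At (-3, 2, -2): (0, -32, 16).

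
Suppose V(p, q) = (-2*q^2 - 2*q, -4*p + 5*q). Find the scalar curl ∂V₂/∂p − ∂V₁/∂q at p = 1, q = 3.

10

∂V₂/∂p = -4
∂V₁/∂q = -4*q - 2
Scalar curl = 4*q - 2
At (1, 3): 10.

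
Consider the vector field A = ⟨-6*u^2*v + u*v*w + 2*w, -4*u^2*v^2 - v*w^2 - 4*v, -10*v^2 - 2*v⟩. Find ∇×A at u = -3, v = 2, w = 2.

(∇×A)₁ = ∂A₃/∂v − ∂A₂/∂w = 2*v*w - 20*v - 2
(∇×A)₂ = ∂A₁/∂w − ∂A₃/∂u = u*v + 2
(∇×A)₃ = ∂A₂/∂u − ∂A₁/∂v = 6*u^2 - 8*u*v^2 - u*w
∇×A = (2*v*w - 20*v - 2, u*v + 2, 6*u^2 - 8*u*v^2 - u*w)
At (-3, 2, 2): (-34, -4, 156).

(-34, -4, 156)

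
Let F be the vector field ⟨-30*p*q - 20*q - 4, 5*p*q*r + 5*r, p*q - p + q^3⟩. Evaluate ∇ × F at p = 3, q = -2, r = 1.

(40, 3, 100)

(∇×F)₁ = ∂F₃/∂q − ∂F₂/∂r = -5*p*q + p + 3*q^2 - 5
(∇×F)₂ = ∂F₁/∂r − ∂F₃/∂p = -q + 1
(∇×F)₃ = ∂F₂/∂p − ∂F₁/∂q = 30*p + 5*q*r + 20
∇×F = (-5*p*q + p + 3*q^2 - 5, -q + 1, 30*p + 5*q*r + 20)
At (3, -2, 1): (40, 3, 100).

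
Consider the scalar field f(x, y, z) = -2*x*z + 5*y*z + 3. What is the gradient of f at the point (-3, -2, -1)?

∂f/∂x = -2*z
∂f/∂y = 5*z
∂f/∂z = -2*x + 5*y
∇f = (-2*z, 5*z, -2*x + 5*y)
At (-3, -2, -1): (2, -5, -4).

(2, -5, -4)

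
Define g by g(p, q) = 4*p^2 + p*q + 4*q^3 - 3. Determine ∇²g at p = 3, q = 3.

80

∂²g/∂p² = 8
∂²g/∂q² = 24*q
∇²g = 24*q + 8
At (3, 3): 80.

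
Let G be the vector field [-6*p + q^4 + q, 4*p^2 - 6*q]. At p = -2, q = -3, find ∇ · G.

-12

∂G₁/∂p = -6
∂G₂/∂q = -6
∇·G = -12
At (-2, -3): -12.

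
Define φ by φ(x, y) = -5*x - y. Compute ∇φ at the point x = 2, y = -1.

(-5, -1)

∂φ/∂x = -5
∂φ/∂y = -1
∇φ = (-5, -1)
At (2, -1): (-5, -1).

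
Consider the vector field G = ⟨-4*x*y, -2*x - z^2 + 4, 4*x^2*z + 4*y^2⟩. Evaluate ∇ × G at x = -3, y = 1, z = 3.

(∇×G)₁ = ∂G₃/∂y − ∂G₂/∂z = 8*y + 2*z
(∇×G)₂ = ∂G₁/∂z − ∂G₃/∂x = -8*x*z
(∇×G)₃ = ∂G₂/∂x − ∂G₁/∂y = 4*x - 2
∇×G = (8*y + 2*z, -8*x*z, 4*x - 2)
At (-3, 1, 3): (14, 72, -14).

(14, 72, -14)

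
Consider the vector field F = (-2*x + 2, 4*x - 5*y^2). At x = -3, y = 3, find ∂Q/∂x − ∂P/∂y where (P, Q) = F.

∂F₂/∂x = 4
∂F₁/∂y = 0
Scalar curl = 4
At (-3, 3): 4.

4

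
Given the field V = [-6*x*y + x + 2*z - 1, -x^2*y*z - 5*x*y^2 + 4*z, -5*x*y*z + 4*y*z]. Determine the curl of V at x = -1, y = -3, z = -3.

(∇×V)₁ = ∂V₃/∂y − ∂V₂/∂z = x^2*y - 5*x*z + 4*z - 4
(∇×V)₂ = ∂V₁/∂z − ∂V₃/∂x = 5*y*z + 2
(∇×V)₃ = ∂V₂/∂x − ∂V₁/∂y = -2*x*y*z + 6*x - 5*y^2
∇×V = (x^2*y - 5*x*z + 4*z - 4, 5*y*z + 2, -2*x*y*z + 6*x - 5*y^2)
At (-1, -3, -3): (-34, 47, -33).

(-34, 47, -33)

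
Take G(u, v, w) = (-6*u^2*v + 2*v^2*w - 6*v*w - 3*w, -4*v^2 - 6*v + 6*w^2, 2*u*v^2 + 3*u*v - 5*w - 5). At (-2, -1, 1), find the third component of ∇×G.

34

(∇×G)_3 = ∂G₂/∂u − ∂G₁/∂v
= 0 − (-6*u^2 + 4*v*w - 6*w)
= 6*u^2 - 4*v*w + 6*w
At (-2, -1, 1): 34.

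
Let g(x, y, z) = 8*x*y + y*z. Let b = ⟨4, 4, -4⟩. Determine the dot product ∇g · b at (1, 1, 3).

∂g/∂x = 8*y
∂g/∂y = 8*x + z
∂g/∂z = y
∇g at (1, 1, 3) = (8, 11, 1)
∇g · b = (8)(4) + (11)(4) + (1)(-4) = 72

72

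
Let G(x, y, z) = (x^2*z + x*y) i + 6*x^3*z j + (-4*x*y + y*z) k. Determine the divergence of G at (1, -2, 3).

2

∂G₁/∂x = 2*x*z + y
∂G₂/∂y = 0
∂G₃/∂z = y
∇·G = 2*x*z + 2*y
At (1, -2, 3): 2.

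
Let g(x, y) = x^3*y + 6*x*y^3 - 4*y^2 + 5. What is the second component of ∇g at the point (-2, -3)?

-308

(∇g)_2 = ∂g/∂y = x^3 + 18*x*y^2 - 8*y
At (-2, -3): -308.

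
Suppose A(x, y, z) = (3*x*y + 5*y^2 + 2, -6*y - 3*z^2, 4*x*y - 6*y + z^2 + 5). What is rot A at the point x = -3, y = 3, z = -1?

(-24, -12, -21)

(∇×A)₁ = ∂A₃/∂y − ∂A₂/∂z = 4*x + 6*z - 6
(∇×A)₂ = ∂A₁/∂z − ∂A₃/∂x = -4*y
(∇×A)₃ = ∂A₂/∂x − ∂A₁/∂y = -3*x - 10*y
∇×A = (4*x + 6*z - 6, -4*y, -3*x - 10*y)
At (-3, 3, -1): (-24, -12, -21).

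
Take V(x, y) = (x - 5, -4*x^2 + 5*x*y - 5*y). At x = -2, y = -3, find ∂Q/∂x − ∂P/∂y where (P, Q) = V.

∂V₂/∂x = -8*x + 5*y
∂V₁/∂y = 0
Scalar curl = -8*x + 5*y
At (-2, -3): 1.

1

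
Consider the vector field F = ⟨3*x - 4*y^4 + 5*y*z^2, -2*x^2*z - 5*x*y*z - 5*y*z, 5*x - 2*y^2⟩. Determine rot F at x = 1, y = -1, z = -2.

(-4, 15, -38)

(∇×F)₁ = ∂F₃/∂y − ∂F₂/∂z = 2*x^2 + 5*x*y + y
(∇×F)₂ = ∂F₁/∂z − ∂F₃/∂x = 10*y*z - 5
(∇×F)₃ = ∂F₂/∂x − ∂F₁/∂y = -4*x*z + 16*y^3 - 5*y*z - 5*z^2
∇×F = (2*x^2 + 5*x*y + y, 10*y*z - 5, -4*x*z + 16*y^3 - 5*y*z - 5*z^2)
At (1, -1, -2): (-4, 15, -38).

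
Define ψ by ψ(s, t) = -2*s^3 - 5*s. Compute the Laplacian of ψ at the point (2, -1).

∂²ψ/∂s² = -12*s
∂²ψ/∂t² = 0
∇²ψ = -12*s
At (2, -1): -24.

-24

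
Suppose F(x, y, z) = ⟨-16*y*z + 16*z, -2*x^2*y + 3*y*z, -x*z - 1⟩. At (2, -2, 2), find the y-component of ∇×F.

50

(∇×F)_2 = ∂F₁/∂z − ∂F₃/∂x
= -16*y + 16 − (-z)
= -16*y + z + 16
At (2, -2, 2): 50.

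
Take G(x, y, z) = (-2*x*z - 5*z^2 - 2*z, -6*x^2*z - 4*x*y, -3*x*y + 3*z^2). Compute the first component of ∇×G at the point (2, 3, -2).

(∇×G)_1 = ∂G₃/∂y − ∂G₂/∂z
= -3*x − (-6*x^2)
= 6*x^2 - 3*x
At (2, 3, -2): 18.

18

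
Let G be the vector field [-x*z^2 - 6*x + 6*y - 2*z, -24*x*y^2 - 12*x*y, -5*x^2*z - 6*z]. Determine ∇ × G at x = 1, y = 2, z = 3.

(∇×G)₁ = ∂G₃/∂y − ∂G₂/∂z = 0
(∇×G)₂ = ∂G₁/∂z − ∂G₃/∂x = 8*x*z - 2
(∇×G)₃ = ∂G₂/∂x − ∂G₁/∂y = -24*y^2 - 12*y - 6
∇×G = (0, 8*x*z - 2, -24*y^2 - 12*y - 6)
At (1, 2, 3): (0, 22, -126).

(0, 22, -126)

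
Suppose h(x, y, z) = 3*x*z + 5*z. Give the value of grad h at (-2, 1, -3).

(-9, 0, -1)

∂h/∂x = 3*z
∂h/∂y = 0
∂h/∂z = 3*x + 5
∇h = (3*z, 0, 3*x + 5)
At (-2, 1, -3): (-9, 0, -1).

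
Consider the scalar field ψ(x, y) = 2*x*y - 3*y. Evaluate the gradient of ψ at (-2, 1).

(2, -7)

∂ψ/∂x = 2*y
∂ψ/∂y = 2*x - 3
∇ψ = (2*y, 2*x - 3)
At (-2, 1): (2, -7).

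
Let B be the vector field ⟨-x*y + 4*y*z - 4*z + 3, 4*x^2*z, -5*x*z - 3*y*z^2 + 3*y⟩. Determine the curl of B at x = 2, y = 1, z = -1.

(∇×B)₁ = ∂B₃/∂y − ∂B₂/∂z = -4*x^2 - 3*z^2 + 3
(∇×B)₂ = ∂B₁/∂z − ∂B₃/∂x = 4*y + 5*z - 4
(∇×B)₃ = ∂B₂/∂x − ∂B₁/∂y = 8*x*z + x - 4*z
∇×B = (-4*x^2 - 3*z^2 + 3, 4*y + 5*z - 4, 8*x*z + x - 4*z)
At (2, 1, -1): (-16, -5, -10).

(-16, -5, -10)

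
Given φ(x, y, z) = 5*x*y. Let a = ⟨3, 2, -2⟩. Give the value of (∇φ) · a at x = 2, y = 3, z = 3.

65

∂φ/∂x = 5*y
∂φ/∂y = 5*x
∂φ/∂z = 0
∇φ at (2, 3, 3) = (15, 10, 0)
∇φ · a = (15)(3) + (10)(2) + (0)(-2) = 65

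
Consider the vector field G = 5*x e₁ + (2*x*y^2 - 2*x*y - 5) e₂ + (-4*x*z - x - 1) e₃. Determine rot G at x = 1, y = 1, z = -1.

(0, -3, 0)

(∇×G)₁ = ∂G₃/∂y − ∂G₂/∂z = 0
(∇×G)₂ = ∂G₁/∂z − ∂G₃/∂x = 4*z + 1
(∇×G)₃ = ∂G₂/∂x − ∂G₁/∂y = 2*y^2 - 2*y
∇×G = (0, 4*z + 1, 2*y^2 - 2*y)
At (1, 1, -1): (0, -3, 0).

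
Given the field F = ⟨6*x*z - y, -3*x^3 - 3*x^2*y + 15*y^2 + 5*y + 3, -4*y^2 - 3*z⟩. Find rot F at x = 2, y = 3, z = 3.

(-24, 12, -71)

(∇×F)₁ = ∂F₃/∂y − ∂F₂/∂z = -8*y
(∇×F)₂ = ∂F₁/∂z − ∂F₃/∂x = 6*x
(∇×F)₃ = ∂F₂/∂x − ∂F₁/∂y = -9*x^2 - 6*x*y + 1
∇×F = (-8*y, 6*x, -9*x^2 - 6*x*y + 1)
At (2, 3, 3): (-24, 12, -71).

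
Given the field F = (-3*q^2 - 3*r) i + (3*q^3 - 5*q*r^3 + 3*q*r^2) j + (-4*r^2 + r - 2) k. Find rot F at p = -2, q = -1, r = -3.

(∇×F)₁ = ∂F₃/∂q − ∂F₂/∂r = 15*q*r^2 - 6*q*r
(∇×F)₂ = ∂F₁/∂r − ∂F₃/∂p = -3
(∇×F)₃ = ∂F₂/∂p − ∂F₁/∂q = 6*q
∇×F = (15*q*r^2 - 6*q*r, -3, 6*q)
At (-2, -1, -3): (-153, -3, -6).

(-153, -3, -6)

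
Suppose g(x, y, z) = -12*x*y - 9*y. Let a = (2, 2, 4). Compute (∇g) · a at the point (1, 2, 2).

∂g/∂x = -12*y
∂g/∂y = -12*x - 9
∂g/∂z = 0
∇g at (1, 2, 2) = (-24, -21, 0)
∇g · a = (-24)(2) + (-21)(2) + (0)(4) = -90

-90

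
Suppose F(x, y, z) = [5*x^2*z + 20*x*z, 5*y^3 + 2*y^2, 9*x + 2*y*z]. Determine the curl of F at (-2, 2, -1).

(∇×F)₁ = ∂F₃/∂y − ∂F₂/∂z = 2*z
(∇×F)₂ = ∂F₁/∂z − ∂F₃/∂x = 5*x^2 + 20*x - 9
(∇×F)₃ = ∂F₂/∂x − ∂F₁/∂y = 0
∇×F = (2*z, 5*x^2 + 20*x - 9, 0)
At (-2, 2, -1): (-2, -29, 0).

(-2, -29, 0)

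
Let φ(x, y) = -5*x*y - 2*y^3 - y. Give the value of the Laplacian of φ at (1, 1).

∂²φ/∂x² = 0
∂²φ/∂y² = -12*y
∇²φ = -12*y
At (1, 1): -12.

-12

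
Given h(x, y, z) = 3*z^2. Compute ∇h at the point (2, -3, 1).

∂h/∂x = 0
∂h/∂y = 0
∂h/∂z = 6*z
∇h = (0, 0, 6*z)
At (2, -3, 1): (0, 0, 6).

(0, 0, 6)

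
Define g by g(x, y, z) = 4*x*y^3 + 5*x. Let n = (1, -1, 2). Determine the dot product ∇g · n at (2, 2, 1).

∂g/∂x = 4*y^3 + 5
∂g/∂y = 12*x*y^2
∂g/∂z = 0
∇g at (2, 2, 1) = (37, 96, 0)
∇g · n = (37)(1) + (96)(-1) + (0)(2) = -59

-59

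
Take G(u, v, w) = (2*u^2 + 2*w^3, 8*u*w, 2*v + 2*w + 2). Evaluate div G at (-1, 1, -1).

-2

∂G₁/∂u = 4*u
∂G₂/∂v = 0
∂G₃/∂w = 2
∇·G = 4*u + 2
At (-1, 1, -1): -2.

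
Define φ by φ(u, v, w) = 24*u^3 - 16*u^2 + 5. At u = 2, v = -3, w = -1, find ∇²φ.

256

∂²φ/∂u² = 16*(9*u - 2)
∂²φ/∂v² = 0
∂²φ/∂w² = 0
∇²φ = 144*u - 32
At (2, -3, -1): 256.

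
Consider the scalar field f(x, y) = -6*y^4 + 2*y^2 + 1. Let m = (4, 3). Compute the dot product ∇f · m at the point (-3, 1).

-60

∂f/∂x = 0
∂f/∂y = -24*y^3 + 4*y
∇f at (-3, 1) = (0, -20)
∇f · m = (0)(4) + (-20)(3) = -60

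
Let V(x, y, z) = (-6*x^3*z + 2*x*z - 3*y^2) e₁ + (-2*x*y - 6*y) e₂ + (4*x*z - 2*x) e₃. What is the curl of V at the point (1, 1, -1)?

(∇×V)₁ = ∂V₃/∂y − ∂V₂/∂z = 0
(∇×V)₂ = ∂V₁/∂z − ∂V₃/∂x = -6*x^3 + 2*x - 4*z + 2
(∇×V)₃ = ∂V₂/∂x − ∂V₁/∂y = 4*y
∇×V = (0, -6*x^3 + 2*x - 4*z + 2, 4*y)
At (1, 1, -1): (0, 2, 4).

(0, 2, 4)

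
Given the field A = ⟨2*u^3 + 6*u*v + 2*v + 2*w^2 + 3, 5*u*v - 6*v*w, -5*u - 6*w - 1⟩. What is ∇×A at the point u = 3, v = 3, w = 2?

(∇×A)₁ = ∂A₃/∂v − ∂A₂/∂w = 6*v
(∇×A)₂ = ∂A₁/∂w − ∂A₃/∂u = 4*w + 5
(∇×A)₃ = ∂A₂/∂u − ∂A₁/∂v = -6*u + 5*v - 2
∇×A = (6*v, 4*w + 5, -6*u + 5*v - 2)
At (3, 3, 2): (18, 13, -5).

(18, 13, -5)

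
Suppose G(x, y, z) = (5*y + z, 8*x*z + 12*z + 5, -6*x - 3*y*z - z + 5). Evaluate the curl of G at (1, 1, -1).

(-17, 7, -13)

(∇×G)₁ = ∂G₃/∂y − ∂G₂/∂z = -8*x - 3*z - 12
(∇×G)₂ = ∂G₁/∂z − ∂G₃/∂x = 7
(∇×G)₃ = ∂G₂/∂x − ∂G₁/∂y = 8*z - 5
∇×G = (-8*x - 3*z - 12, 7, 8*z - 5)
At (1, 1, -1): (-17, 7, -13).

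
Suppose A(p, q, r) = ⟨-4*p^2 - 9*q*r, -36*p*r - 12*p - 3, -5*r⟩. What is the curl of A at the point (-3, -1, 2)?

(∇×A)₁ = ∂A₃/∂q − ∂A₂/∂r = 36*p
(∇×A)₂ = ∂A₁/∂r − ∂A₃/∂p = -9*q
(∇×A)₃ = ∂A₂/∂p − ∂A₁/∂q = -27*r - 12
∇×A = (36*p, -9*q, -27*r - 12)
At (-3, -1, 2): (-108, 9, -66).

(-108, 9, -66)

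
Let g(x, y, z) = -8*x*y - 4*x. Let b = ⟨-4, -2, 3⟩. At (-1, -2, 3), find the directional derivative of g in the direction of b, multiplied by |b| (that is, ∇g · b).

∂g/∂x = -8*y - 4
∂g/∂y = -8*x
∂g/∂z = 0
∇g at (-1, -2, 3) = (12, 8, 0)
∇g · b = (12)(-4) + (8)(-2) + (0)(3) = -64

-64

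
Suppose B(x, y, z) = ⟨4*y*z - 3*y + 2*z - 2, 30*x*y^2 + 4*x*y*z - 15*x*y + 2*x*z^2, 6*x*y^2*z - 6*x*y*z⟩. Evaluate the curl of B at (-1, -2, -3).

(-110, 102, 207)

(∇×B)₁ = ∂B₃/∂y − ∂B₂/∂z = 12*x*y*z - 4*x*y - 10*x*z
(∇×B)₂ = ∂B₁/∂z − ∂B₃/∂x = -6*y^2*z + 6*y*z + 4*y + 2
(∇×B)₃ = ∂B₂/∂x − ∂B₁/∂y = 30*y^2 + 4*y*z - 15*y + 2*z^2 - 4*z + 3
∇×B = (12*x*y*z - 4*x*y - 10*x*z, -6*y^2*z + 6*y*z + 4*y + 2, 30*y^2 + 4*y*z - 15*y + 2*z^2 - 4*z + 3)
At (-1, -2, -3): (-110, 102, 207).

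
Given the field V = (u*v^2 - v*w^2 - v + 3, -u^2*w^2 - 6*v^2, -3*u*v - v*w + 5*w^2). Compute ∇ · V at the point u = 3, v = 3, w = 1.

∂V₁/∂u = v^2
∂V₂/∂v = -12*v
∂V₃/∂w = -v + 10*w
∇·V = v^2 - 13*v + 10*w
At (3, 3, 1): -20.

-20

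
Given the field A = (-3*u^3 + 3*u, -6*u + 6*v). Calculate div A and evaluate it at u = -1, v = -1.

0

∂A₁/∂u = -9*u^2 + 3
∂A₂/∂v = 6
∇·A = -9*u^2 + 9
At (-1, -1): 0.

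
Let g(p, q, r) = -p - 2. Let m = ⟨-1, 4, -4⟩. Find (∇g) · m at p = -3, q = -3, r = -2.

1

∂g/∂p = -1
∂g/∂q = 0
∂g/∂r = 0
∇g at (-3, -3, -2) = (-1, 0, 0)
∇g · m = (-1)(-1) + (0)(4) + (0)(-4) = 1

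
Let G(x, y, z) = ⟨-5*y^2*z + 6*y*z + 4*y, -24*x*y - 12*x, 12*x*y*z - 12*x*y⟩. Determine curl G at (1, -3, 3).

(24, 9, -52)

(∇×G)₁ = ∂G₃/∂y − ∂G₂/∂z = 12*x*z - 12*x
(∇×G)₂ = ∂G₁/∂z − ∂G₃/∂x = -5*y^2 - 12*y*z + 18*y
(∇×G)₃ = ∂G₂/∂x − ∂G₁/∂y = 10*y*z - 24*y - 6*z - 16
∇×G = (12*x*z - 12*x, -5*y^2 - 12*y*z + 18*y, 10*y*z - 24*y - 6*z - 16)
At (1, -3, 3): (24, 9, -52).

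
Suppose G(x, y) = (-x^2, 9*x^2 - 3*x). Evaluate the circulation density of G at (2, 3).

∂G₂/∂x = 18*x - 3
∂G₁/∂y = 0
Scalar curl = 18*x - 3
At (2, 3): 33.

33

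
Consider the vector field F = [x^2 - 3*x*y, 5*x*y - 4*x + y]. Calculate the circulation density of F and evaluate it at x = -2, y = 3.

∂F₂/∂x = 5*y - 4
∂F₁/∂y = -3*x
Scalar curl = 3*x + 5*y - 4
At (-2, 3): 5.

5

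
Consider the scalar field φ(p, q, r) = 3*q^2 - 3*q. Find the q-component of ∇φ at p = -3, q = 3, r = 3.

(∇φ)_2 = ∂φ/∂q = 6*q - 3
At (-3, 3, 3): 15.

15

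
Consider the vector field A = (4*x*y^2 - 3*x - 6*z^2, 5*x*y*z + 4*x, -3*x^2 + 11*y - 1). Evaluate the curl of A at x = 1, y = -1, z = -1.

(∇×A)₁ = ∂A₃/∂y − ∂A₂/∂z = -5*x*y + 11
(∇×A)₂ = ∂A₁/∂z − ∂A₃/∂x = 6*x - 12*z
(∇×A)₃ = ∂A₂/∂x − ∂A₁/∂y = -8*x*y + 5*y*z + 4
∇×A = (-5*x*y + 11, 6*x - 12*z, -8*x*y + 5*y*z + 4)
At (1, -1, -1): (16, 18, 17).

(16, 18, 17)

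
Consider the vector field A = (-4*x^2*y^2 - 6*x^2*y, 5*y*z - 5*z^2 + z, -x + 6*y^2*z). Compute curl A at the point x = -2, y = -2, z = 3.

(∇×A)₁ = ∂A₃/∂y − ∂A₂/∂z = 12*y*z - 5*y + 10*z - 1
(∇×A)₂ = ∂A₁/∂z − ∂A₃/∂x = 1
(∇×A)₃ = ∂A₂/∂x − ∂A₁/∂y = 8*x^2*y + 6*x^2
∇×A = (12*y*z - 5*y + 10*z - 1, 1, 8*x^2*y + 6*x^2)
At (-2, -2, 3): (-33, 1, -40).

(-33, 1, -40)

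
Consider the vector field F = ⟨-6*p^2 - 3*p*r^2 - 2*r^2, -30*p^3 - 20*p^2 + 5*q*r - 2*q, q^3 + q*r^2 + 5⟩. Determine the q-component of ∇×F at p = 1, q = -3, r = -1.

10

(∇×F)_2 = ∂F₁/∂r − ∂F₃/∂p
= -6*p*r - 4*r − (0)
= -6*p*r - 4*r
At (1, -3, -1): 10.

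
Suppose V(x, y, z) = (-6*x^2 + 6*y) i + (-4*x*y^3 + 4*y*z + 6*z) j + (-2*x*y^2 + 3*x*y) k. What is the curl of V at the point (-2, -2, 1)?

(-20, 14, 26)

(∇×V)₁ = ∂V₃/∂y − ∂V₂/∂z = -4*x*y + 3*x - 4*y - 6
(∇×V)₂ = ∂V₁/∂z − ∂V₃/∂x = 2*y^2 - 3*y
(∇×V)₃ = ∂V₂/∂x − ∂V₁/∂y = -4*y^3 - 6
∇×V = (-4*x*y + 3*x - 4*y - 6, 2*y^2 - 3*y, -4*y^3 - 6)
At (-2, -2, 1): (-20, 14, 26).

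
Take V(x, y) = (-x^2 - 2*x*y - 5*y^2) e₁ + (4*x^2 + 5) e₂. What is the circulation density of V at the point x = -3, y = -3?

∂V₂/∂x = 8*x
∂V₁/∂y = -2*x - 10*y
Scalar curl = 10*x + 10*y
At (-3, -3): -60.

-60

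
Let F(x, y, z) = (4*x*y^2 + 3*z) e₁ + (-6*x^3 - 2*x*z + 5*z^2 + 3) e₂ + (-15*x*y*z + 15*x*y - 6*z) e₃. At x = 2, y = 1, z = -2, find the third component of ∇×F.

-84

(∇×F)_3 = ∂F₂/∂x − ∂F₁/∂y
= -18*x^2 - 2*z − (8*x*y)
= -18*x^2 - 8*x*y - 2*z
At (2, 1, -2): -84.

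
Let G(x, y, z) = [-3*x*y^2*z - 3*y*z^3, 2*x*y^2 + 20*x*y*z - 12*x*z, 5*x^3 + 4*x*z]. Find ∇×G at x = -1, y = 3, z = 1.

(∇×G)₁ = ∂G₃/∂y − ∂G₂/∂z = -20*x*y + 12*x
(∇×G)₂ = ∂G₁/∂z − ∂G₃/∂x = -15*x^2 - 3*x*y^2 - 9*y*z^2 - 4*z
(∇×G)₃ = ∂G₂/∂x − ∂G₁/∂y = 6*x*y*z + 2*y^2 + 20*y*z + 3*z^3 - 12*z
∇×G = (-20*x*y + 12*x, -15*x^2 - 3*x*y^2 - 9*y*z^2 - 4*z, 6*x*y*z + 2*y^2 + 20*y*z + 3*z^3 - 12*z)
At (-1, 3, 1): (48, -19, 51).

(48, -19, 51)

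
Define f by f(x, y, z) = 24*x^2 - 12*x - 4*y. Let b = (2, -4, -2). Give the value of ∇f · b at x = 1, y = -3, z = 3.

∂f/∂x = 48*x - 12
∂f/∂y = -4
∂f/∂z = 0
∇f at (1, -3, 3) = (36, -4, 0)
∇f · b = (36)(2) + (-4)(-4) + (0)(-2) = 88

88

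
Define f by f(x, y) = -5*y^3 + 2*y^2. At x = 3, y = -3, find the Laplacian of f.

94

∂²f/∂x² = 0
∂²f/∂y² = 2*(-15*y + 2)
∇²f = -30*y + 4
At (3, -3): 94.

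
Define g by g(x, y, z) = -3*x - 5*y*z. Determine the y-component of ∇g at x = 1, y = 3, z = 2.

(∇g)_2 = ∂g/∂y = -5*z
At (1, 3, 2): -10.

-10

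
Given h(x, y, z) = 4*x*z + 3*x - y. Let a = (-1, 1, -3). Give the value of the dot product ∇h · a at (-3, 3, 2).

∂h/∂x = 4*z + 3
∂h/∂y = -1
∂h/∂z = 4*x
∇h at (-3, 3, 2) = (11, -1, -12)
∇h · a = (11)(-1) + (-1)(1) + (-12)(-3) = 24

24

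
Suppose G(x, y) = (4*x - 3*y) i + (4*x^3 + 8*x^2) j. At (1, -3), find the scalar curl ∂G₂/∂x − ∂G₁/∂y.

∂G₂/∂x = 12*x^2 + 16*x
∂G₁/∂y = -3
Scalar curl = 12*x^2 + 16*x + 3
At (1, -3): 31.

31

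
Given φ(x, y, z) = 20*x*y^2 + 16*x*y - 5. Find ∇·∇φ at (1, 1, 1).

∂²φ/∂x² = 0
∂²φ/∂y² = 40*x
∂²φ/∂z² = 0
∇²φ = 40*x
At (1, 1, 1): 40.

40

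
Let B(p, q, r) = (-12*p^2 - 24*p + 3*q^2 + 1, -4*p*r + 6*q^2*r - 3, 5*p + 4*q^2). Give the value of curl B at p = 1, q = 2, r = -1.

(-4, -5, -8)

(∇×B)₁ = ∂B₃/∂q − ∂B₂/∂r = 4*p - 6*q^2 + 8*q
(∇×B)₂ = ∂B₁/∂r − ∂B₃/∂p = -5
(∇×B)₃ = ∂B₂/∂p − ∂B₁/∂q = -6*q - 4*r
∇×B = (4*p - 6*q^2 + 8*q, -5, -6*q - 4*r)
At (1, 2, -1): (-4, -5, -8).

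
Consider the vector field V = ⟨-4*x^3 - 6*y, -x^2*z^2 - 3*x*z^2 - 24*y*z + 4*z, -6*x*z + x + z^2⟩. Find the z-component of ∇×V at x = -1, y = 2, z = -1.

(∇×V)_3 = ∂V₂/∂x − ∂V₁/∂y
= -2*x*z^2 - 3*z^2 − (-6)
= -2*x*z^2 - 3*z^2 + 6
At (-1, 2, -1): 5.

5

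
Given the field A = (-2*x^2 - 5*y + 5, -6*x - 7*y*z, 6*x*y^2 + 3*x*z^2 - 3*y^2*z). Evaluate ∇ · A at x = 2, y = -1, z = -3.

-26

∂A₁/∂x = -4*x
∂A₂/∂y = -7*z
∂A₃/∂z = 6*x*z - 3*y^2
∇·A = 6*x*z - 4*x - 3*y^2 - 7*z
At (2, -1, -3): -26.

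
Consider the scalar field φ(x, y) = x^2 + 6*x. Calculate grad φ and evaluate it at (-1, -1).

(4, 0)

∂φ/∂x = 2*x + 6
∂φ/∂y = 0
∇φ = (2*x + 6, 0)
At (-1, -1): (4, 0).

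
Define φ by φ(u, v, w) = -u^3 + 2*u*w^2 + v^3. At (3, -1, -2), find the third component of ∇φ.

(∇φ)_3 = ∂φ/∂w = 4*u*w
At (3, -1, -2): -24.

-24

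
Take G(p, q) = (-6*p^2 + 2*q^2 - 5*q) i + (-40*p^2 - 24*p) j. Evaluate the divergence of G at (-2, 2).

∂G₁/∂p = -12*p
∂G₂/∂q = 0
∇·G = -12*p
At (-2, 2): 24.

24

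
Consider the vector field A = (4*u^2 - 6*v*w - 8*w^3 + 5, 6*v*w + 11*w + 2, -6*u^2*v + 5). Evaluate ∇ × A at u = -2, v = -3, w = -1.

(-17, 66, -6)

(∇×A)₁ = ∂A₃/∂v − ∂A₂/∂w = -6*u^2 - 6*v - 11
(∇×A)₂ = ∂A₁/∂w − ∂A₃/∂u = 12*u*v - 6*v - 24*w^2
(∇×A)₃ = ∂A₂/∂u − ∂A₁/∂v = 6*w
∇×A = (-6*u^2 - 6*v - 11, 12*u*v - 6*v - 24*w^2, 6*w)
At (-2, -3, -1): (-17, 66, -6).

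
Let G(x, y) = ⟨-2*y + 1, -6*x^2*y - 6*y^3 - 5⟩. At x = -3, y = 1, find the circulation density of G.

∂G₂/∂x = -12*x*y
∂G₁/∂y = -2
Scalar curl = -12*x*y + 2
At (-3, 1): 38.

38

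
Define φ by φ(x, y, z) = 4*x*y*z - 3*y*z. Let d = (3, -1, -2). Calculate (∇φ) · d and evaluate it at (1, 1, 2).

20

∂φ/∂x = 4*y*z
∂φ/∂y = 4*x*z - 3*z
∂φ/∂z = 4*x*y - 3*y
∇φ at (1, 1, 2) = (8, 2, 1)
∇φ · d = (8)(3) + (2)(-1) + (1)(-2) = 20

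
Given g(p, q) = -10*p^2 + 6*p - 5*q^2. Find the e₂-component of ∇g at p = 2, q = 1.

-10

(∇g)_2 = ∂g/∂q = -10*q
At (2, 1): -10.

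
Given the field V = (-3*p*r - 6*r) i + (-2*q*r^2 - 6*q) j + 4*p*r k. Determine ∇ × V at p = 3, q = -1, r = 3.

(-12, -27, 0)

(∇×V)₁ = ∂V₃/∂q − ∂V₂/∂r = 4*q*r
(∇×V)₂ = ∂V₁/∂r − ∂V₃/∂p = -3*p - 4*r - 6
(∇×V)₃ = ∂V₂/∂p − ∂V₁/∂q = 0
∇×V = (4*q*r, -3*p - 4*r - 6, 0)
At (3, -1, 3): (-12, -27, 0).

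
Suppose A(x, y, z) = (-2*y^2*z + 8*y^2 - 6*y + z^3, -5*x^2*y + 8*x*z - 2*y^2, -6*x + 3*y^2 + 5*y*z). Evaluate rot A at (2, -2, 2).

(-18, 10, 78)

(∇×A)₁ = ∂A₃/∂y − ∂A₂/∂z = -8*x + 6*y + 5*z
(∇×A)₂ = ∂A₁/∂z − ∂A₃/∂x = -2*y^2 + 3*z^2 + 6
(∇×A)₃ = ∂A₂/∂x − ∂A₁/∂y = -10*x*y + 4*y*z - 16*y + 8*z + 6
∇×A = (-8*x + 6*y + 5*z, -2*y^2 + 3*z^2 + 6, -10*x*y + 4*y*z - 16*y + 8*z + 6)
At (2, -2, 2): (-18, 10, 78).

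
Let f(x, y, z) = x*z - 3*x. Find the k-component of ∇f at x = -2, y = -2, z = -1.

(∇f)_3 = ∂f/∂z = x
At (-2, -2, -1): -2.

-2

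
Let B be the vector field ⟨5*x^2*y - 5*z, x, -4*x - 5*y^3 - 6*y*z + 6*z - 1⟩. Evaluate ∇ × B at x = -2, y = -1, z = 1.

(-21, -1, -19)

(∇×B)₁ = ∂B₃/∂y − ∂B₂/∂z = -15*y^2 - 6*z
(∇×B)₂ = ∂B₁/∂z − ∂B₃/∂x = -1
(∇×B)₃ = ∂B₂/∂x − ∂B₁/∂y = -5*x^2 + 1
∇×B = (-15*y^2 - 6*z, -1, -5*x^2 + 1)
At (-2, -1, 1): (-21, -1, -19).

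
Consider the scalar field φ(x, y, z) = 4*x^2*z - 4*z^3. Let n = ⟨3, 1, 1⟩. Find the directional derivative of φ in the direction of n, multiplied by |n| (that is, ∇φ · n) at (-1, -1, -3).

-32

∂φ/∂x = 8*x*z
∂φ/∂y = 0
∂φ/∂z = 4*x^2 - 12*z^2
∇φ at (-1, -1, -3) = (24, 0, -104)
∇φ · n = (24)(3) + (0)(1) + (-104)(1) = -32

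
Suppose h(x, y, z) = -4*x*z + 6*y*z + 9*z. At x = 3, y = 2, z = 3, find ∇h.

(-12, 18, 9)

∂h/∂x = -4*z
∂h/∂y = 6*z
∂h/∂z = -4*x + 6*y + 9
∇h = (-4*z, 6*z, -4*x + 6*y + 9)
At (3, 2, 3): (-12, 18, 9).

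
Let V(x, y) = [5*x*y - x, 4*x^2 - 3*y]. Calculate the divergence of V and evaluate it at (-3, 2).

∂V₁/∂x = 5*y - 1
∂V₂/∂y = -3
∇·V = 5*y - 4
At (-3, 2): 6.

6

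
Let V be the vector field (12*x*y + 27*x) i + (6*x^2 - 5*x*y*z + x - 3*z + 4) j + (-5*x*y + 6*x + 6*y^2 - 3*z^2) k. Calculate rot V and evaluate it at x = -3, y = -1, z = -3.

(∇×V)₁ = ∂V₃/∂y − ∂V₂/∂z = 5*x*y - 5*x + 12*y + 3
(∇×V)₂ = ∂V₁/∂z − ∂V₃/∂x = 5*y - 6
(∇×V)₃ = ∂V₂/∂x − ∂V₁/∂y = -5*y*z + 1
∇×V = (5*x*y - 5*x + 12*y + 3, 5*y - 6, -5*y*z + 1)
At (-3, -1, -3): (21, -11, -14).

(21, -11, -14)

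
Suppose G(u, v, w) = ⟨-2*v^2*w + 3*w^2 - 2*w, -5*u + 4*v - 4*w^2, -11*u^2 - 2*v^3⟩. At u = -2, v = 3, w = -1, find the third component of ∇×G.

(∇×G)_3 = ∂G₂/∂u − ∂G₁/∂v
= -5 − (-4*v*w)
= 4*v*w - 5
At (-2, 3, -1): -17.

-17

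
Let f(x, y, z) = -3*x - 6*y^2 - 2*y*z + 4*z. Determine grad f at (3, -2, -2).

∂f/∂x = -3
∂f/∂y = -12*y - 2*z
∂f/∂z = -2*y + 4
∇f = (-3, -12*y - 2*z, -2*y + 4)
At (3, -2, -2): (-3, 28, 8).

(-3, 28, 8)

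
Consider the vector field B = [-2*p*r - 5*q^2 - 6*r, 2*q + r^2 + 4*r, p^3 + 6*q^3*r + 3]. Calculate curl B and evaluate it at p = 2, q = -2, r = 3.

(∇×B)₁ = ∂B₃/∂q − ∂B₂/∂r = 18*q^2*r - 2*r - 4
(∇×B)₂ = ∂B₁/∂r − ∂B₃/∂p = -3*p^2 - 2*p - 6
(∇×B)₃ = ∂B₂/∂p − ∂B₁/∂q = 10*q
∇×B = (18*q^2*r - 2*r - 4, -3*p^2 - 2*p - 6, 10*q)
At (2, -2, 3): (206, -22, -20).

(206, -22, -20)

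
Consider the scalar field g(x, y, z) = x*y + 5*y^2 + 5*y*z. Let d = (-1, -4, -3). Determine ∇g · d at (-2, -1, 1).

44

∂g/∂x = y
∂g/∂y = x + 10*y + 5*z
∂g/∂z = 5*y
∇g at (-2, -1, 1) = (-1, -7, -5)
∇g · d = (-1)(-1) + (-7)(-4) + (-5)(-3) = 44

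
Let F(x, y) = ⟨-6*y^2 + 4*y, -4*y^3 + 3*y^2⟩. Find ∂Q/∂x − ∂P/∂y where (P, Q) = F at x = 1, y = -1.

∂F₂/∂x = 0
∂F₁/∂y = -12*y + 4
Scalar curl = 12*y - 4
At (1, -1): -16.

-16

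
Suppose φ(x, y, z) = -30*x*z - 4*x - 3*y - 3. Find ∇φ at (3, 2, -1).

∂φ/∂x = -30*z - 4
∂φ/∂y = -3
∂φ/∂z = -30*x
∇φ = (-30*z - 4, -3, -30*x)
At (3, 2, -1): (26, -3, -90).

(26, -3, -90)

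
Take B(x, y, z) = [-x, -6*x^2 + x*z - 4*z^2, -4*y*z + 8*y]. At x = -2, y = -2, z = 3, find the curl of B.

(∇×B)₁ = ∂B₃/∂y − ∂B₂/∂z = -x + 4*z + 8
(∇×B)₂ = ∂B₁/∂z − ∂B₃/∂x = 0
(∇×B)₃ = ∂B₂/∂x − ∂B₁/∂y = -12*x + z
∇×B = (-x + 4*z + 8, 0, -12*x + z)
At (-2, -2, 3): (22, 0, 27).

(22, 0, 27)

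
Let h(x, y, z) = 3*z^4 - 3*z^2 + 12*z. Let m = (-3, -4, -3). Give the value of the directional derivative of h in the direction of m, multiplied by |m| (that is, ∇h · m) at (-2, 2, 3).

∂h/∂x = 0
∂h/∂y = 0
∂h/∂z = 12*z^3 - 6*z + 12
∇h at (-2, 2, 3) = (0, 0, 318)
∇h · m = (0)(-3) + (0)(-4) + (318)(-3) = -954

-954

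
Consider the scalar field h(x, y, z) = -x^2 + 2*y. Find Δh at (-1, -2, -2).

-2

∂²h/∂x² = -2
∂²h/∂y² = 0
∂²h/∂z² = 0
∇²h = -2
At (-1, -2, -2): -2.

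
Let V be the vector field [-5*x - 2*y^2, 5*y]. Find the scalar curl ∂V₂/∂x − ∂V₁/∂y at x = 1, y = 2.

∂V₂/∂x = 0
∂V₁/∂y = -4*y
Scalar curl = 4*y
At (1, 2): 8.

8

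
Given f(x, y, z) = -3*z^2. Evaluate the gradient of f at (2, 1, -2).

∂f/∂x = 0
∂f/∂y = 0
∂f/∂z = -6*z
∇f = (0, 0, -6*z)
At (2, 1, -2): (0, 0, 12).

(0, 0, 12)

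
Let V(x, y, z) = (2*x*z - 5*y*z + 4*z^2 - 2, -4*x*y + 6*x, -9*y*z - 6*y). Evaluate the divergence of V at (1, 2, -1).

∂V₁/∂x = 2*z
∂V₂/∂y = -4*x
∂V₃/∂z = -9*y
∇·V = -4*x - 9*y + 2*z
At (1, 2, -1): -24.

-24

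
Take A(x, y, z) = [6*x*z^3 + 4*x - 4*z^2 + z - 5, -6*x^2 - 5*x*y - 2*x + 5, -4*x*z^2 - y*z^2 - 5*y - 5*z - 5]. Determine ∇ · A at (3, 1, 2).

-20

∂A₁/∂x = 6*z^3 + 4
∂A₂/∂y = -5*x
∂A₃/∂z = -8*x*z - 2*y*z - 5
∇·A = -8*x*z - 5*x - 2*y*z + 6*z^3 - 1
At (3, 1, 2): -20.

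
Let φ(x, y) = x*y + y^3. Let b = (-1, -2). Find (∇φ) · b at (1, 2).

∂φ/∂x = y
∂φ/∂y = x + 3*y^2
∇φ at (1, 2) = (2, 13)
∇φ · b = (2)(-1) + (13)(-2) = -28

-28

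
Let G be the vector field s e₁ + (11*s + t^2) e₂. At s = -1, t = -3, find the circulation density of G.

11

∂G₂/∂s = 11
∂G₁/∂t = 0
Scalar curl = 11
At (-1, -3): 11.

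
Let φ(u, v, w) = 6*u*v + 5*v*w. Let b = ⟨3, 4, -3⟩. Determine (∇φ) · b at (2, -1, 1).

65

∂φ/∂u = 6*v
∂φ/∂v = 6*u + 5*w
∂φ/∂w = 5*v
∇φ at (2, -1, 1) = (-6, 17, -5)
∇φ · b = (-6)(3) + (17)(4) + (-5)(-3) = 65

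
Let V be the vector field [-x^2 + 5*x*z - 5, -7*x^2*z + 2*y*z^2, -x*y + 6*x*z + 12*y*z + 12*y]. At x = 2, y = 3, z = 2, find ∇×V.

(38, 1, -56)

(∇×V)₁ = ∂V₃/∂y − ∂V₂/∂z = 7*x^2 - x - 4*y*z + 12*z + 12
(∇×V)₂ = ∂V₁/∂z − ∂V₃/∂x = 5*x + y - 6*z
(∇×V)₃ = ∂V₂/∂x − ∂V₁/∂y = -14*x*z
∇×V = (7*x^2 - x - 4*y*z + 12*z + 12, 5*x + y - 6*z, -14*x*z)
At (2, 3, 2): (38, 1, -56).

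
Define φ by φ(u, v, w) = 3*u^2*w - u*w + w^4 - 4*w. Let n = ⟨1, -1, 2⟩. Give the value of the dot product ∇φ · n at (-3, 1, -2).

∂φ/∂u = 6*u*w - w
∂φ/∂v = 0
∂φ/∂w = 3*u^2 - u + 4*w^3 - 4
∇φ at (-3, 1, -2) = (38, 0, -6)
∇φ · n = (38)(1) + (0)(-1) + (-6)(2) = 26

26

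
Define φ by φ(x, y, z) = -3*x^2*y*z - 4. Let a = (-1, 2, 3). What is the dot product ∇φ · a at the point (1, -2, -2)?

54

∂φ/∂x = -6*x*y*z
∂φ/∂y = -3*x^2*z
∂φ/∂z = -3*x^2*y
∇φ at (1, -2, -2) = (-24, 6, 6)
∇φ · a = (-24)(-1) + (6)(2) + (6)(3) = 54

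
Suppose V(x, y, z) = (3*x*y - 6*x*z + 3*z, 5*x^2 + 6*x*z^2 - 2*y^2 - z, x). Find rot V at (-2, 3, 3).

(73, 14, 40)

(∇×V)₁ = ∂V₃/∂y − ∂V₂/∂z = -12*x*z + 1
(∇×V)₂ = ∂V₁/∂z − ∂V₃/∂x = -6*x + 2
(∇×V)₃ = ∂V₂/∂x − ∂V₁/∂y = 7*x + 6*z^2
∇×V = (-12*x*z + 1, -6*x + 2, 7*x + 6*z^2)
At (-2, 3, 3): (73, 14, 40).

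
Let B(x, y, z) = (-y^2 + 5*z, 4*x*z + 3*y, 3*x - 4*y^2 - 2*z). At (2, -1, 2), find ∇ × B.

(∇×B)₁ = ∂B₃/∂y − ∂B₂/∂z = -4*x - 8*y
(∇×B)₂ = ∂B₁/∂z − ∂B₃/∂x = 2
(∇×B)₃ = ∂B₂/∂x − ∂B₁/∂y = 2*y + 4*z
∇×B = (-4*x - 8*y, 2, 2*y + 4*z)
At (2, -1, 2): (0, 2, 6).

(0, 2, 6)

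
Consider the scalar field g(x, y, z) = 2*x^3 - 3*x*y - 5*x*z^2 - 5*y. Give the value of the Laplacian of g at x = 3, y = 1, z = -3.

∂²g/∂x² = 12*x
∂²g/∂y² = 0
∂²g/∂z² = -10*x
∇²g = 2*x
At (3, 1, -3): 6.

6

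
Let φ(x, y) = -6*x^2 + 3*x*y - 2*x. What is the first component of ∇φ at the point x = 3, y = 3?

-29

(∇φ)_1 = ∂φ/∂x = -12*x + 3*y - 2
At (3, 3): -29.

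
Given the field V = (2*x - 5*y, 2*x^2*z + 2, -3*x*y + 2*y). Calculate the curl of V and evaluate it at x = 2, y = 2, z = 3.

(-12, 6, 29)

(∇×V)₁ = ∂V₃/∂y − ∂V₂/∂z = -2*x^2 - 3*x + 2
(∇×V)₂ = ∂V₁/∂z − ∂V₃/∂x = 3*y
(∇×V)₃ = ∂V₂/∂x − ∂V₁/∂y = 4*x*z + 5
∇×V = (-2*x^2 - 3*x + 2, 3*y, 4*x*z + 5)
At (2, 2, 3): (-12, 6, 29).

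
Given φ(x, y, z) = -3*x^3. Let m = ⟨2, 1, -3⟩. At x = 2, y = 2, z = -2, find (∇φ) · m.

∂φ/∂x = -9*x^2
∂φ/∂y = 0
∂φ/∂z = 0
∇φ at (2, 2, -2) = (-36, 0, 0)
∇φ · m = (-36)(2) + (0)(1) + (0)(-3) = -72

-72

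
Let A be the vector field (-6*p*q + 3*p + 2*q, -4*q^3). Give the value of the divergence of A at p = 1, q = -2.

∂A₁/∂p = -6*q + 3
∂A₂/∂q = -12*q^2
∇·A = -12*q^2 - 6*q + 3
At (1, -2): -33.

-33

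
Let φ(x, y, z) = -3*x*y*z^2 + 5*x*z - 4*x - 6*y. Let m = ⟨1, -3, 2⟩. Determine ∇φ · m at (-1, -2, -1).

20

∂φ/∂x = -3*y*z^2 + 5*z - 4
∂φ/∂y = -3*x*z^2 - 6
∂φ/∂z = -6*x*y*z + 5*x
∇φ at (-1, -2, -1) = (-3, -3, 7)
∇φ · m = (-3)(1) + (-3)(-3) + (7)(2) = 20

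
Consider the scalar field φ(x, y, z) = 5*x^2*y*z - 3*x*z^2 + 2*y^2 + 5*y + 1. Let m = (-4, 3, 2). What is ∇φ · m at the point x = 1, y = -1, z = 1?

48

∂φ/∂x = 10*x*y*z - 3*z^2
∂φ/∂y = 5*x^2*z + 4*y + 5
∂φ/∂z = 5*x^2*y - 6*x*z
∇φ at (1, -1, 1) = (-13, 6, -11)
∇φ · m = (-13)(-4) + (6)(3) + (-11)(2) = 48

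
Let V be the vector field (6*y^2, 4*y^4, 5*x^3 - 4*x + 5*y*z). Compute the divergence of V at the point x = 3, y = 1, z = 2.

21

∂V₁/∂x = 0
∂V₂/∂y = 16*y^3
∂V₃/∂z = 5*y
∇·V = 16*y^3 + 5*y
At (3, 1, 2): 21.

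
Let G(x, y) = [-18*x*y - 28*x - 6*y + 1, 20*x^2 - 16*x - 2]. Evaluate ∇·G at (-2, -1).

∂G₁/∂x = -18*y - 28
∂G₂/∂y = 0
∇·G = -18*y - 28
At (-2, -1): -10.

-10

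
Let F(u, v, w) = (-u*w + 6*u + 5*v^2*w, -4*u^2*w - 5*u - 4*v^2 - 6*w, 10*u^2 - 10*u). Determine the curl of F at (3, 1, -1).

(∇×F)₁ = ∂F₃/∂v − ∂F₂/∂w = 4*u^2 + 6
(∇×F)₂ = ∂F₁/∂w − ∂F₃/∂u = -21*u + 5*v^2 + 10
(∇×F)₃ = ∂F₂/∂u − ∂F₁/∂v = -8*u*w - 10*v*w - 5
∇×F = (4*u^2 + 6, -21*u + 5*v^2 + 10, -8*u*w - 10*v*w - 5)
At (3, 1, -1): (42, -48, 29).

(42, -48, 29)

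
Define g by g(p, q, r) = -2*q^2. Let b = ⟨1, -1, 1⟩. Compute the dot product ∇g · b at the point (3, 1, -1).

4

∂g/∂p = 0
∂g/∂q = -4*q
∂g/∂r = 0
∇g at (3, 1, -1) = (0, -4, 0)
∇g · b = (0)(1) + (-4)(-1) + (0)(1) = 4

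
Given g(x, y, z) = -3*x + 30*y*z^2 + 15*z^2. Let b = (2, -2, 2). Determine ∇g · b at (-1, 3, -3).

-1806

∂g/∂x = -3
∂g/∂y = 30*z^2
∂g/∂z = 60*y*z + 30*z
∇g at (-1, 3, -3) = (-3, 270, -630)
∇g · b = (-3)(2) + (270)(-2) + (-630)(2) = -1806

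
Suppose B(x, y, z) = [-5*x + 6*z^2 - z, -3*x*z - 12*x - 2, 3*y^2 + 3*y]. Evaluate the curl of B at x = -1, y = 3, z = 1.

(∇×B)₁ = ∂B₃/∂y − ∂B₂/∂z = 3*x + 6*y + 3
(∇×B)₂ = ∂B₁/∂z − ∂B₃/∂x = 12*z - 1
(∇×B)₃ = ∂B₂/∂x − ∂B₁/∂y = -3*z - 12
∇×B = (3*x + 6*y + 3, 12*z - 1, -3*z - 12)
At (-1, 3, 1): (18, 11, -15).

(18, 11, -15)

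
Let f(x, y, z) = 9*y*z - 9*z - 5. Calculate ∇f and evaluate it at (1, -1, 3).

∂f/∂x = 0
∂f/∂y = 9*z
∂f/∂z = 9*y - 9
∇f = (0, 9*z, 9*y - 9)
At (1, -1, 3): (0, 27, -18).

(0, 27, -18)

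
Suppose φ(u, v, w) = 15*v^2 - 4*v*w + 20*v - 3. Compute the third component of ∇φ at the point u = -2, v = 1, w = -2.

-4

(∇φ)_3 = ∂φ/∂w = -4*v
At (-2, 1, -2): -4.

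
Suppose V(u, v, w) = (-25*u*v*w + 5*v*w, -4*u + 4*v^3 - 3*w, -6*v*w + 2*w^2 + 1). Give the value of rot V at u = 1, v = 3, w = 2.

(∇×V)₁ = ∂V₃/∂v − ∂V₂/∂w = -6*w + 3
(∇×V)₂ = ∂V₁/∂w − ∂V₃/∂u = -25*u*v + 5*v
(∇×V)₃ = ∂V₂/∂u − ∂V₁/∂v = 25*u*w - 5*w - 4
∇×V = (-6*w + 3, -25*u*v + 5*v, 25*u*w - 5*w - 4)
At (1, 3, 2): (-9, -60, 36).

(-9, -60, 36)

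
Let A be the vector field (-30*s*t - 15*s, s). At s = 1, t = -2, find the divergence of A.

45

∂A₁/∂s = -30*t - 15
∂A₂/∂t = 0
∇·A = -30*t - 15
At (1, -2): 45.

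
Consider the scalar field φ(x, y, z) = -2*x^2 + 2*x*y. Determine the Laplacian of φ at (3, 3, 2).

-4

∂²φ/∂x² = -4
∂²φ/∂y² = 0
∂²φ/∂z² = 0
∇²φ = -4
At (3, 3, 2): -4.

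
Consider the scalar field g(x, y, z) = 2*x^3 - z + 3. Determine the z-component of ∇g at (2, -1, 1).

(∇g)_3 = ∂g/∂z = -1
At (2, -1, 1): -1.

-1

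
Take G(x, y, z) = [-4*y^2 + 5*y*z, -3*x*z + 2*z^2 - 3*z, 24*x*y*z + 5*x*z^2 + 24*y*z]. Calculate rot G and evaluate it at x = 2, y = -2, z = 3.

(213, 89, -40)

(∇×G)₁ = ∂G₃/∂y − ∂G₂/∂z = 24*x*z + 3*x + 20*z + 3
(∇×G)₂ = ∂G₁/∂z − ∂G₃/∂x = -24*y*z + 5*y - 5*z^2
(∇×G)₃ = ∂G₂/∂x − ∂G₁/∂y = 8*y - 8*z
∇×G = (24*x*z + 3*x + 20*z + 3, -24*y*z + 5*y - 5*z^2, 8*y - 8*z)
At (2, -2, 3): (213, 89, -40).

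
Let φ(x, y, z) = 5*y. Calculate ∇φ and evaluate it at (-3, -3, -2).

∂φ/∂x = 0
∂φ/∂y = 5
∂φ/∂z = 0
∇φ = (0, 5, 0)
At (-3, -3, -2): (0, 5, 0).

(0, 5, 0)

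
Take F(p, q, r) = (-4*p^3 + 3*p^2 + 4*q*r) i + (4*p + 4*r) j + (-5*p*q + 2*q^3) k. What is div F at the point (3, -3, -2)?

∂F₁/∂p = -12*p^2 + 6*p
∂F₂/∂q = 0
∂F₃/∂r = 0
∇·F = -12*p^2 + 6*p
At (3, -3, -2): -90.

-90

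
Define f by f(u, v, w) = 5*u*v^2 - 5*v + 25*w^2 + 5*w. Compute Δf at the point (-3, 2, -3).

∂²f/∂u² = 0
∂²f/∂v² = 10*u
∂²f/∂w² = 50
∇²f = 10*u + 50
At (-3, 2, -3): 20.

20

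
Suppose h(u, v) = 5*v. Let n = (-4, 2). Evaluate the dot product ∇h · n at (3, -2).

∂h/∂u = 0
∂h/∂v = 5
∇h at (3, -2) = (0, 5)
∇h · n = (0)(-4) + (5)(2) = 10

10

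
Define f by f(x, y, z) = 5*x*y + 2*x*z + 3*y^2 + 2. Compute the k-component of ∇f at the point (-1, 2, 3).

(∇f)_3 = ∂f/∂z = 2*x
At (-1, 2, 3): -2.

-2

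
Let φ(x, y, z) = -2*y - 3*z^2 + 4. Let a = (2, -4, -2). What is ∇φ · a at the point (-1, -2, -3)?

∂φ/∂x = 0
∂φ/∂y = -2
∂φ/∂z = -6*z
∇φ at (-1, -2, -3) = (0, -2, 18)
∇φ · a = (0)(2) + (-2)(-4) + (18)(-2) = -28

-28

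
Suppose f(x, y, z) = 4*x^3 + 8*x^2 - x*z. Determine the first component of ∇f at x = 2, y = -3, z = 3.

(∇f)_1 = ∂f/∂x = 12*x^2 + 16*x - z
At (2, -3, 3): 77.

77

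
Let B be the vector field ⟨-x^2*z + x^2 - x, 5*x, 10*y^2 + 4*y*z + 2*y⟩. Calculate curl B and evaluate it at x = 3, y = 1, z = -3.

(∇×B)₁ = ∂B₃/∂y − ∂B₂/∂z = 20*y + 4*z + 2
(∇×B)₂ = ∂B₁/∂z − ∂B₃/∂x = -x^2
(∇×B)₃ = ∂B₂/∂x − ∂B₁/∂y = 5
∇×B = (20*y + 4*z + 2, -x^2, 5)
At (3, 1, -3): (10, -9, 5).

(10, -9, 5)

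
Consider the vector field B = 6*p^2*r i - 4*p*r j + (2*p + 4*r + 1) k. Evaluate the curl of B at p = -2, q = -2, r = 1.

(-8, 22, -4)

(∇×B)₁ = ∂B₃/∂q − ∂B₂/∂r = 4*p
(∇×B)₂ = ∂B₁/∂r − ∂B₃/∂p = 6*p^2 - 2
(∇×B)₃ = ∂B₂/∂p − ∂B₁/∂q = -4*r
∇×B = (4*p, 6*p^2 - 2, -4*r)
At (-2, -2, 1): (-8, 22, -4).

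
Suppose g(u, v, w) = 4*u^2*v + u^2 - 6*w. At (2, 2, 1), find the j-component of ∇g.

16

(∇g)_2 = ∂g/∂v = 4*u^2
At (2, 2, 1): 16.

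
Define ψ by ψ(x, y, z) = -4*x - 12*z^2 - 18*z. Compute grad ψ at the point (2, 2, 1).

(-4, 0, -42)

∂ψ/∂x = -4
∂ψ/∂y = 0
∂ψ/∂z = -24*z - 18
∇ψ = (-4, 0, -24*z - 18)
At (2, 2, 1): (-4, 0, -42).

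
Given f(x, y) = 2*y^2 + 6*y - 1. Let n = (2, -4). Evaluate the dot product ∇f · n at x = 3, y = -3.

24

∂f/∂x = 0
∂f/∂y = 4*y + 6
∇f at (3, -3) = (0, -6)
∇f · n = (0)(2) + (-6)(-4) = 24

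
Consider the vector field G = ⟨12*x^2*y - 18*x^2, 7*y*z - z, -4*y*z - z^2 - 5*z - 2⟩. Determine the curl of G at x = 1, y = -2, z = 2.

(∇×G)₁ = ∂G₃/∂y − ∂G₂/∂z = -7*y - 4*z + 1
(∇×G)₂ = ∂G₁/∂z − ∂G₃/∂x = 0
(∇×G)₃ = ∂G₂/∂x − ∂G₁/∂y = -12*x^2
∇×G = (-7*y - 4*z + 1, 0, -12*x^2)
At (1, -2, 2): (7, 0, -12).

(7, 0, -12)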